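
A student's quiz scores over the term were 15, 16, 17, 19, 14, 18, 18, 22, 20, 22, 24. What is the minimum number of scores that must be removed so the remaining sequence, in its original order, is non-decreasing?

Fewest deletions = n − (longest non-decreasing subsequence).
Patience tails:
15 → extends → [15]
16 → extends → [15, 16]
17 → extends → [15, 16, 17]
19 → extends → [15, 16, 17, 19]
14 → replaces 15 → [14, 16, 17, 19]
18 → replaces 19 → [14, 16, 17, 18]
18 → extends → [14, 16, 17, 18, 18]
22 → extends → [14, 16, 17, 18, 18, 22]
20 → replaces 22 → [14, 16, 17, 18, 18, 20]
22 → extends → [14, 16, 17, 18, 18, 20, 22]
24 → extends → [14, 16, 17, 18, 18, 20, 22, 24]
Longest non-decreasing subsequence has length 8, so deletions = 11 − 8 = 3.

3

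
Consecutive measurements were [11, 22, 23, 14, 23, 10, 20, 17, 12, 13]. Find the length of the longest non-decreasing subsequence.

4

Track the smallest tail for each achievable length (allowing ties):
11 → extends → [11]
22 → extends → [11, 22]
23 → extends → [11, 22, 23]
14 → replaces 22 → [11, 14, 23]
23 → extends → [11, 14, 23, 23]
10 → replaces 11 → [10, 14, 23, 23]
20 → replaces 23 → [10, 14, 20, 23]
17 → replaces 20 → [10, 14, 17, 23]
12 → replaces 14 → [10, 12, 17, 23]
13 → replaces 17 → [10, 12, 13, 23]
Four tails, so the longest non-decreasing subsequence has length 4 (e.g. 11, 22, 23, 23).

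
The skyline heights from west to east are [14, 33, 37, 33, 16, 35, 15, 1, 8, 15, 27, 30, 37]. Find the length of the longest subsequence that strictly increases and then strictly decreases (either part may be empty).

7

inc[i] = longest strictly increasing subsequence ending at i; dec[i] = longest strictly decreasing subsequence starting at i:
i:      1  2  3  4  5  6  7  8  9 10 11 12 13
a[i]:  14 33 37 33 16 35 15  1  8 15 27 30 37
inc:    1  2  3  2  2  3  2  1  2  3  4  5  6
dec:    2  4  5  4  3  3  2  1  1  1  1  1  1
Best peak at i=3 (value 37): inc=3, dec=5, length 3+5−1 = 7.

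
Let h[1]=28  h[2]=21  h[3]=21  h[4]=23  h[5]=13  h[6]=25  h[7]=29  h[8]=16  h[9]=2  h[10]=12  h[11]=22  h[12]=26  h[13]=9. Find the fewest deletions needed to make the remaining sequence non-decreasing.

Fewest deletions = n − (longest non-decreasing subsequence).
Patience tails:
28 → extends → [28]
21 → replaces 28 → [21]
21 → extends → [21, 21]
23 → extends → [21, 21, 23]
13 → replaces 21 → [13, 21, 23]
25 → extends → [13, 21, 23, 25]
29 → extends → [13, 21, 23, 25, 29]
16 → replaces 21 → [13, 16, 23, 25, 29]
2 → replaces 13 → [2, 16, 23, 25, 29]
12 → replaces 16 → [2, 12, 23, 25, 29]
22 → replaces 23 → [2, 12, 22, 25, 29]
26 → replaces 29 → [2, 12, 22, 25, 26]
9 → replaces 12 → [2, 9, 22, 25, 26]
Longest non-decreasing subsequence has length 5, so deletions = 13 − 5 = 8.

8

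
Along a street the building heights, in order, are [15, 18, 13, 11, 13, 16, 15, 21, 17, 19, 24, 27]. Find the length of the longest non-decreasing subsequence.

7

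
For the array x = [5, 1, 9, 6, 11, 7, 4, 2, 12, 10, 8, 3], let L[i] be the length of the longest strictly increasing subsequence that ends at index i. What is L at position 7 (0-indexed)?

dp[i] = 1 + max{dp[j] : j<i, x[j]<x[i]} (or 1 if no such j):
i:      0  1  2  3  4  5  6  7  8  9 10 11
x[i]:   5  1  9  6 11  7  4  2 12 10  8  3
dp:     1  1  2  2  3  3  2  2  4  4  4  3
At index 7 the value is 2.

2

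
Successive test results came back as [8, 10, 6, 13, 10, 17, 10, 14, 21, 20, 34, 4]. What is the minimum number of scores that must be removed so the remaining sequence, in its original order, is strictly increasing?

Fewest deletions = n − (longest strictly increasing subsequence).
i:      1  2  3  4  5  6  7  8  9 10 11 12
a[i]:   8 10  6 13 10 17 10 14 21 20 34  4
dp:     1  2  1  3  2  4  2  4  5  5  6  1
max dp = 6, so deletions = 12 − 6 = 6.

6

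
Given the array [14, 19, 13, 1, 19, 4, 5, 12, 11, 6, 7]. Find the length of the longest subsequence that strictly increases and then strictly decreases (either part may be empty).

inc[i] = longest strictly increasing subsequence ending at i; dec[i] = longest strictly decreasing subsequence starting at i:
i:      1  2  3  4  5  6  7  8  9 10 11
a[i]:  14 19 13  1 19  4  5 12 11  6  7
inc:    1  2  1  1  2  2  3  4  4  4  5
dec:    5  5  4  1  4  1  1  3  2  1  1
Best peak at i=2 (value 19): inc=2, dec=5, length 2+5−1 = 6.

6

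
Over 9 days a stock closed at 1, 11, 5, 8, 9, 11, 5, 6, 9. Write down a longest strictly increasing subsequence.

Patience tails give the LIS length; then backtrack through the dp parents:
1 → extends → [1]
11 → extends → [1, 11]
5 → replaces 11 → [1, 5]
8 → extends → [1, 5, 8]
9 → extends → [1, 5, 8, 9]
11 → extends → [1, 5, 8, 9, 11]
5 → already a tail → [1, 5, 8, 9, 11]
6 → replaces 8 → [1, 5, 6, 9, 11]
9 → already a tail → [1, 5, 6, 9, 11]
Length 5; one witness is 1, 5, 8, 9, 11.

1, 5, 8, 9, 11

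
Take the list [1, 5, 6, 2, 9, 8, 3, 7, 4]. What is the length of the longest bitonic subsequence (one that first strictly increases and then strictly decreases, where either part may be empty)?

inc[i] = longest strictly increasing subsequence ending at i; dec[i] = longest strictly decreasing subsequence starting at i:
i:     1 2 3 4 5 6 7 8 9
a[i]:  1 5 6 2 9 8 3 7 4
inc:   1 2 3 2 4 4 3 4 4
dec:   1 2 2 1 4 3 1 2 1
Best peak at i=5 (value 9): inc=4, dec=4, length 4+4−1 = 7.

7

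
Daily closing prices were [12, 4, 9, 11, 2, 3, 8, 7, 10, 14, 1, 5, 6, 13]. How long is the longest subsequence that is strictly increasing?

Let dp[i] be the length of the longest such subsequence ending at index i:
i:      1  2  3  4  5  6  7  8  9 10 11 12 13 14
a[i]:  12  4  9 11  2  3  8  7 10 14  1  5  6 13
dp:     1  1  2  3  1  2  3  3  4  5  1  3  4  5
Maximum dp value is 5.

5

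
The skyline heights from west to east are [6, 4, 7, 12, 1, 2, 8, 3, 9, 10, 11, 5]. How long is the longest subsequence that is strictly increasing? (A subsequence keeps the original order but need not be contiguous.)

6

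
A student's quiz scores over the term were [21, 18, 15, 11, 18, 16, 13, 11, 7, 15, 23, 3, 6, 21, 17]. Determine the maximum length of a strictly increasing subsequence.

4

Let dp[i] be the length of the longest such subsequence ending at index i:
i:      1  2  3  4  5  6  7  8  9 10 11 12 13 14 15
a[i]:  21 18 15 11 18 16 13 11  7 15 23  3  6 21 17
dp:     1  1  1  1  2  2  2  1  1  3  4  1  2  4  4
Maximum dp value is 4.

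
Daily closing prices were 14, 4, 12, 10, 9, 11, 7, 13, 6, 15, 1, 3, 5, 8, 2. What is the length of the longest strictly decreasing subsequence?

Negate each value so 'decreasing' becomes 'increasing', then run patience tails on the negated sequence:
-14 → extends → [-14]
-4 → extends → [-14, -4]
-12 → replaces -4 → [-14, -12]
-10 → extends → [-14, -12, -10]
-9 → extends → [-14, -12, -10, -9]
-11 → replaces -10 → [-14, -12, -11, -9]
-7 → extends → [-14, -12, -11, -9, -7]
-13 → replaces -12 → [-14, -13, -11, -9, -7]
-6 → extends → [-14, -13, -11, -9, -7, -6]
-15 → replaces -14 → [-15, -13, -11, -9, -7, -6]
-1 → extends → [-15, -13, -11, -9, -7, -6, -1]
-3 → replaces -1 → [-15, -13, -11, -9, -7, -6, -3]
-5 → replaces -3 → [-15, -13, -11, -9, -7, -6, -5]
-8 → replaces -7 → [-15, -13, -11, -9, -8, -6, -5]
-2 → extends → [-15, -13, -11, -9, -8, -6, -5, -2]
Eight tails, so the longest strictly decreasing subsequence of the original has length 8.

8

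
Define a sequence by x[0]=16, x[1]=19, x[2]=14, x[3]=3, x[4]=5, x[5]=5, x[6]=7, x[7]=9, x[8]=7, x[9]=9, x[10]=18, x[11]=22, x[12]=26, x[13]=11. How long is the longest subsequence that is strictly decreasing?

4

Negate each value so 'decreasing' becomes 'increasing', then run patience tails on the negated sequence:
-16 → extends → [-16]
-19 → replaces -16 → [-19]
-14 → extends → [-19, -14]
-3 → extends → [-19, -14, -3]
-5 → replaces -3 → [-19, -14, -5]
-5 → already a tail → [-19, -14, -5]
-7 → replaces -5 → [-19, -14, -7]
-9 → replaces -7 → [-19, -14, -9]
-7 → extends → [-19, -14, -9, -7]
-9 → already a tail → [-19, -14, -9, -7]
-18 → replaces -14 → [-19, -18, -9, -7]
-22 → replaces -19 → [-22, -18, -9, -7]
-26 → replaces -22 → [-26, -18, -9, -7]
-11 → replaces -9 → [-26, -18, -11, -7]
Four tails, so the longest strictly decreasing subsequence of the original has length 4.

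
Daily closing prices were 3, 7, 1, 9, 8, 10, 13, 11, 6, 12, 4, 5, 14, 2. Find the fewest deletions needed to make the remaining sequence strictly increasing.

Fewest deletions = n − (longest strictly increasing subsequence).
Patience tails:
3 → extends → [3]
7 → extends → [3, 7]
1 → replaces 3 → [1, 7]
9 → extends → [1, 7, 9]
8 → replaces 9 → [1, 7, 8]
10 → extends → [1, 7, 8, 10]
13 → extends → [1, 7, 8, 10, 13]
11 → replaces 13 → [1, 7, 8, 10, 11]
6 → replaces 7 → [1, 6, 8, 10, 11]
12 → extends → [1, 6, 8, 10, 11, 12]
4 → replaces 6 → [1, 4, 8, 10, 11, 12]
5 → replaces 8 → [1, 4, 5, 10, 11, 12]
14 → extends → [1, 4, 5, 10, 11, 12, 14]
2 → replaces 4 → [1, 2, 5, 10, 11, 12, 14]
Longest strictly increasing subsequence has length 7, so deletions = 14 − 7 = 7.

7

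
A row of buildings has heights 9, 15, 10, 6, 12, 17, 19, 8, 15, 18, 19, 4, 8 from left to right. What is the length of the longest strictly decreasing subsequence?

Let dp[i] be the longest strictly decreasing subsequence ending at i:
i:      1  2  3  4  5  6  7  8  9 10 11 12 13
a[i]:   9 15 10  6 12 17 19  8 15 18 19  4  8
dp:     1  1  2  3  2  1  1  3  2  2  1  4  3
Maximum is 4.

4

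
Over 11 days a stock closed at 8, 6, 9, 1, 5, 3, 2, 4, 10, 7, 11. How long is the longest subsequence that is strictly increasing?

Track the smallest tail for each achievable length (strict):
8 → extends → [8]
6 → replaces 8 → [6]
9 → extends → [6, 9]
1 → replaces 6 → [1, 9]
5 → replaces 9 → [1, 5]
3 → replaces 5 → [1, 3]
2 → replaces 3 → [1, 2]
4 → extends → [1, 2, 4]
10 → extends → [1, 2, 4, 10]
7 → replaces 10 → [1, 2, 4, 7]
11 → extends → [1, 2, 4, 7, 11]
Five tails, so the longest strictly increasing subsequence has length 5 (e.g. 1, 3, 4, 10, 11).

5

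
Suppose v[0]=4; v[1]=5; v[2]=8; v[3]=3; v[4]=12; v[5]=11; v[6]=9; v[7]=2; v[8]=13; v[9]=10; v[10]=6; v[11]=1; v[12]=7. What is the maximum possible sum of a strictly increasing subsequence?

Let S[i] be the best sum of a strictly increasing subsequence ending at i:
i:      0  1  2  3  4  5  6  7  8  9 10 11 12
v[i]:   4  5  8  3 12 11  9  2 13 10  6  1  7
S:      4  9 17  3 29 28 26  2 42 36 15  1 22
Maximum is 42 (e.g. 4 + 5 + 8 + 12 + 13).

42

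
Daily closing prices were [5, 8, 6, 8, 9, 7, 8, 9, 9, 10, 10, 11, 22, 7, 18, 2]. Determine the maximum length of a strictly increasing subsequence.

Track the smallest tail for each achievable length (strict):
5 → extends → [5]
8 → extends → [5, 8]
6 → replaces 8 → [5, 6]
8 → extends → [5, 6, 8]
9 → extends → [5, 6, 8, 9]
7 → replaces 8 → [5, 6, 7, 9]
8 → replaces 9 → [5, 6, 7, 8]
9 → extends → [5, 6, 7, 8, 9]
9 → already a tail → [5, 6, 7, 8, 9]
10 → extends → [5, 6, 7, 8, 9, 10]
10 → already a tail → [5, 6, 7, 8, 9, 10]
11 → extends → [5, 6, 7, 8, 9, 10, 11]
22 → extends → [5, 6, 7, 8, 9, 10, 11, 22]
7 → already a tail → [5, 6, 7, 8, 9, 10, 11, 22]
18 → replaces 22 → [5, 6, 7, 8, 9, 10, 11, 18]
2 → replaces 5 → [2, 6, 7, 8, 9, 10, 11, 18]
Eight tails, so the longest strictly increasing subsequence has length 8 (e.g. 5, 6, 7, 8, 9, 10, 11, 22).

8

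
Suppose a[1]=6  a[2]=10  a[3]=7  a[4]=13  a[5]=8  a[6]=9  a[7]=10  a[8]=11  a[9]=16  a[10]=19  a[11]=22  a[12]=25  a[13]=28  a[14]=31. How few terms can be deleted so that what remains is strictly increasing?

Fewest deletions = n − (longest strictly increasing subsequence).
i:      1  2  3  4  5  6  7  8  9 10 11 12 13 14
a[i]:   6 10  7 13  8  9 10 11 16 19 22 25 28 31
dp:     1  2  2  3  3  4  5  6  7  8  9 10 11 12
max dp = 12, so deletions = 14 − 12 = 2.

2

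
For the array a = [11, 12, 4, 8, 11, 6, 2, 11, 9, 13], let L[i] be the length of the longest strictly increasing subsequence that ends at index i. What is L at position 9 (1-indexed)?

3

dp[i] = 1 + max{dp[j] : j<i, a[j]<a[i]} (or 1 if no such j):
i:      1  2  3  4  5  6  7  8  9 10
a[i]:  11 12  4  8 11  6  2 11  9 13
dp:     1  2  1  2  3  2  1  3  3  4
At index 9 the value is 3.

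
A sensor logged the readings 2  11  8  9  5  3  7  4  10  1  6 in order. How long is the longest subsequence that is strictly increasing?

Let dp[i] be the length of the longest such subsequence ending at index i:
i:      1  2  3  4  5  6  7  8  9 10 11
a[i]:   2 11  8  9  5  3  7  4 10  1  6
dp:     1  2  2  3  2  2  3  3  4  1  4
Maximum dp value is 4.

4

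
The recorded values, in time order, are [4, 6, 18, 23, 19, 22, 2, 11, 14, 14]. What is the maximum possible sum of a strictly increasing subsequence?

Let S[i] be the best sum of a strictly increasing subsequence ending at i:
i:      1  2  3  4  5  6  7  8  9 10
a[i]:   4  6 18 23 19 22  2 11 14 14
S:      4 10 28 51 47 69  2 21 35 35
Maximum is 69 (e.g. 4 + 6 + 18 + 19 + 22).

69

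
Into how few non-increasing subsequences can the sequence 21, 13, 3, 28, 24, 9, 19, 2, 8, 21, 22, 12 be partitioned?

5

The minimum number of non-increasing subsequences covering a sequence equals the length of its longest strictly increasing subsequence.
LIS length is 5 (e.g. 3, 9, 19, 21, 22), so 5 piles are needed.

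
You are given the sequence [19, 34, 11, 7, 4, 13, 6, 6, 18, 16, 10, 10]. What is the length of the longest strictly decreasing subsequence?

Let dp[i] be the longest strictly decreasing subsequence ending at i:
i:      1  2  3  4  5  6  7  8  9 10 11 12
a[i]:  19 34 11  7  4 13  6  6 18 16 10 10
dp:     1  1  2  3  4  2  4  4  2  3  4  4
Maximum is 4.

4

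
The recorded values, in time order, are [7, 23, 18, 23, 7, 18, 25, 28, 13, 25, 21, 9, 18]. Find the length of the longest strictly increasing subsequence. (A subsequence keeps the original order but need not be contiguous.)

5

Let dp[i] be the length of the longest such subsequence ending at index i:
i:      1  2  3  4  5  6  7  8  9 10 11 12 13
a[i]:   7 23 18 23  7 18 25 28 13 25 21  9 18
dp:     1  2  2  3  1  2  4  5  2  4  3  2  3
Maximum dp value is 5.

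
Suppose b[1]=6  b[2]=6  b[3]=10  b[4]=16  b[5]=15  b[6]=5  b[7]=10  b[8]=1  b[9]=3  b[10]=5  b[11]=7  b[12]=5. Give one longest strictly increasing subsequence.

1, 3, 5, 7

Patience tails give the LIS length; then backtrack through the dp parents:
6 → extends → [6]
6 → already a tail → [6]
10 → extends → [6, 10]
16 → extends → [6, 10, 16]
15 → replaces 16 → [6, 10, 15]
5 → replaces 6 → [5, 10, 15]
10 → already a tail → [5, 10, 15]
1 → replaces 5 → [1, 10, 15]
3 → replaces 10 → [1, 3, 15]
5 → replaces 15 → [1, 3, 5]
7 → extends → [1, 3, 5, 7]
5 → already a tail → [1, 3, 5, 7]
Length 4; one witness is 1, 3, 5, 7.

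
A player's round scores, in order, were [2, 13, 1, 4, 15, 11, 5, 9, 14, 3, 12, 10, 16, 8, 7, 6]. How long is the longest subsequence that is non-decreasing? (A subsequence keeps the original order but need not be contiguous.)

Track the smallest tail for each achievable length (allowing ties):
2 → extends → [2]
13 → extends → [2, 13]
1 → replaces 2 → [1, 13]
4 → replaces 13 → [1, 4]
15 → extends → [1, 4, 15]
11 → replaces 15 → [1, 4, 11]
5 → replaces 11 → [1, 4, 5]
9 → extends → [1, 4, 5, 9]
14 → extends → [1, 4, 5, 9, 14]
3 → replaces 4 → [1, 3, 5, 9, 14]
12 → replaces 14 → [1, 3, 5, 9, 12]
10 → replaces 12 → [1, 3, 5, 9, 10]
16 → extends → [1, 3, 5, 9, 10, 16]
8 → replaces 9 → [1, 3, 5, 8, 10, 16]
7 → replaces 8 → [1, 3, 5, 7, 10, 16]
6 → replaces 7 → [1, 3, 5, 6, 10, 16]
Six tails, so the longest non-decreasing subsequence has length 6 (e.g. 2, 4, 5, 9, 14, 16).

6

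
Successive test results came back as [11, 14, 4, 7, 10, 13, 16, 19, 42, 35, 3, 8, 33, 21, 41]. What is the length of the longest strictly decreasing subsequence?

Negate each value so 'decreasing' becomes 'increasing', then run patience tails on the negated sequence:
-11 → extends → [-11]
-14 → replaces -11 → [-14]
-4 → extends → [-14, -4]
-7 → replaces -4 → [-14, -7]
-10 → replaces -7 → [-14, -10]
-13 → replaces -10 → [-14, -13]
-16 → replaces -14 → [-16, -13]
-19 → replaces -16 → [-19, -13]
-42 → replaces -19 → [-42, -13]
-35 → replaces -13 → [-42, -35]
-3 → extends → [-42, -35, -3]
-8 → replaces -3 → [-42, -35, -8]
-33 → replaces -8 → [-42, -35, -33]
-21 → extends → [-42, -35, -33, -21]
-41 → replaces -35 → [-42, -41, -33, -21]
Four tails, so the longest strictly decreasing subsequence of the original has length 4.

4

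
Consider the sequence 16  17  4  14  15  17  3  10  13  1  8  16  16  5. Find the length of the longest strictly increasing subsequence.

4

Track the smallest tail for each achievable length (strict):
16 → extends → [16]
17 → extends → [16, 17]
4 → replaces 16 → [4, 17]
14 → replaces 17 → [4, 14]
15 → extends → [4, 14, 15]
17 → extends → [4, 14, 15, 17]
3 → replaces 4 → [3, 14, 15, 17]
10 → replaces 14 → [3, 10, 15, 17]
13 → replaces 15 → [3, 10, 13, 17]
1 → replaces 3 → [1, 10, 13, 17]
8 → replaces 10 → [1, 8, 13, 17]
16 → replaces 17 → [1, 8, 13, 16]
16 → already a tail → [1, 8, 13, 16]
5 → replaces 8 → [1, 5, 13, 16]
Four tails, so the longest strictly increasing subsequence has length 4 (e.g. 4, 14, 15, 17).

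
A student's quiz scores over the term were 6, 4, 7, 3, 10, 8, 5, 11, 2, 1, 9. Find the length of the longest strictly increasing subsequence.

4

Track the smallest tail for each achievable length (strict):
6 → extends → [6]
4 → replaces 6 → [4]
7 → extends → [4, 7]
3 → replaces 4 → [3, 7]
10 → extends → [3, 7, 10]
8 → replaces 10 → [3, 7, 8]
5 → replaces 7 → [3, 5, 8]
11 → extends → [3, 5, 8, 11]
2 → replaces 3 → [2, 5, 8, 11]
1 → replaces 2 → [1, 5, 8, 11]
9 → replaces 11 → [1, 5, 8, 9]
Four tails, so the longest strictly increasing subsequence has length 4 (e.g. 6, 7, 10, 11).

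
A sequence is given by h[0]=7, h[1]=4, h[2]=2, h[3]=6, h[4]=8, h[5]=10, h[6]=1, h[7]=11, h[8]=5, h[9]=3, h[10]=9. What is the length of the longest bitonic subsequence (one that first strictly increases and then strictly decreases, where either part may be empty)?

inc[i] = longest strictly increasing subsequence ending at i; dec[i] = longest strictly decreasing subsequence starting at i:
i:      0  1  2  3  4  5  6  7  8  9 10
h[i]:   7  4  2  6  8 10  1 11  5  3  9
inc:    1  1  1  2  3  4  1  5  2  2  4
dec:    4  3  2  3  3  3  1  3  2  1  1
Best peak at i=7 (value 11): inc=5, dec=3, length 5+3−1 = 7.

7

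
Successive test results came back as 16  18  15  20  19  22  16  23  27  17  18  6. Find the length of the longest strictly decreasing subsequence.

Negate each value so 'decreasing' becomes 'increasing', then run patience tails on the negated sequence:
-16 → extends → [-16]
-18 → replaces -16 → [-18]
-15 → extends → [-18, -15]
-20 → replaces -18 → [-20, -15]
-19 → replaces -15 → [-20, -19]
-22 → replaces -20 → [-22, -19]
-16 → extends → [-22, -19, -16]
-23 → replaces -22 → [-23, -19, -16]
-27 → replaces -23 → [-27, -19, -16]
-17 → replaces -16 → [-27, -19, -17]
-18 → replaces -17 → [-27, -19, -18]
-6 → extends → [-27, -19, -18, -6]
Four tails, so the longest strictly decreasing subsequence of the original has length 4.

4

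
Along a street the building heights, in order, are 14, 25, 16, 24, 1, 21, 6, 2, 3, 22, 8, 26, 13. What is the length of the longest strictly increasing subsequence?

5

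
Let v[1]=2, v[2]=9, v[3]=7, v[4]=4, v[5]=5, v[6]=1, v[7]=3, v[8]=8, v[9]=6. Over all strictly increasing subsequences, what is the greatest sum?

19

Let S[i] be the best sum of a strictly increasing subsequence ending at i:
i:      1  2  3  4  5  6  7  8  9
v[i]:   2  9  7  4  5  1  3  8  6
S:      2 11  9  6 11  1  5 19 17
Maximum is 19 (e.g. 2 + 4 + 5 + 8).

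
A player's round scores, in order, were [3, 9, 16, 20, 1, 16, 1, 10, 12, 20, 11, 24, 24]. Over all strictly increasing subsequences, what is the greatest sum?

78

Let S[i] be the best sum of a strictly increasing subsequence ending at i:
i:      1  2  3  4  5  6  7  8  9 10 11 12 13
a[i]:   3  9 16 20  1 16  1 10 12 20 11 24 24
S:      3 12 28 48  1 28  1 22 34 54 33 78 78
Maximum is 78 (e.g. 3 + 9 + 10 + 12 + 20 + 24).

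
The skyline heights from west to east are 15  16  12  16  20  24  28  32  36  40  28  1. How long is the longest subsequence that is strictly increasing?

Let dp[i] be the length of the longest such subsequence ending at index i:
i:      1  2  3  4  5  6  7  8  9 10 11 12
a[i]:  15 16 12 16 20 24 28 32 36 40 28  1
dp:     1  2  1  2  3  4  5  6  7  8  5  1
Maximum dp value is 8.

8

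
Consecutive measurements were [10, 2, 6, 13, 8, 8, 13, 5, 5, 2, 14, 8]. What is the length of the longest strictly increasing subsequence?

Track the smallest tail for each achievable length (strict):
10 → extends → [10]
2 → replaces 10 → [2]
6 → extends → [2, 6]
13 → extends → [2, 6, 13]
8 → replaces 13 → [2, 6, 8]
8 → already a tail → [2, 6, 8]
13 → extends → [2, 6, 8, 13]
5 → replaces 6 → [2, 5, 8, 13]
5 → already a tail → [2, 5, 8, 13]
2 → already a tail → [2, 5, 8, 13]
14 → extends → [2, 5, 8, 13, 14]
8 → already a tail → [2, 5, 8, 13, 14]
Five tails, so the longest strictly increasing subsequence has length 5 (e.g. 2, 6, 8, 13, 14).

5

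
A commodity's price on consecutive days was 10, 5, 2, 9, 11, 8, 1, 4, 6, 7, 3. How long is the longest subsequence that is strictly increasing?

4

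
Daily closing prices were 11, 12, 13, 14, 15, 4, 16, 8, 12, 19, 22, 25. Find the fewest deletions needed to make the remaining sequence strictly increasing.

Fewest deletions = n − (longest strictly increasing subsequence).
Patience tails:
11 → extends → [11]
12 → extends → [11, 12]
13 → extends → [11, 12, 13]
14 → extends → [11, 12, 13, 14]
15 → extends → [11, 12, 13, 14, 15]
4 → replaces 11 → [4, 12, 13, 14, 15]
16 → extends → [4, 12, 13, 14, 15, 16]
8 → replaces 12 → [4, 8, 13, 14, 15, 16]
12 → replaces 13 → [4, 8, 12, 14, 15, 16]
19 → extends → [4, 8, 12, 14, 15, 16, 19]
22 → extends → [4, 8, 12, 14, 15, 16, 19, 22]
25 → extends → [4, 8, 12, 14, 15, 16, 19, 22, 25]
Longest strictly increasing subsequence has length 9, so deletions = 12 − 9 = 3.

3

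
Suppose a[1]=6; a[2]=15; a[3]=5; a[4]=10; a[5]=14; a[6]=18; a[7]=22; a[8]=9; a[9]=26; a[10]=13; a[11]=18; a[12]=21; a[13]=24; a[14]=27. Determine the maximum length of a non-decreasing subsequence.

8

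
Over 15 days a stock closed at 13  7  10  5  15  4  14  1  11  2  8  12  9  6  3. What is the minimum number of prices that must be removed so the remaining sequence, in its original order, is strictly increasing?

Fewest deletions = n − (longest strictly increasing subsequence).
Patience tails:
13 → extends → [13]
7 → replaces 13 → [7]
10 → extends → [7, 10]
5 → replaces 7 → [5, 10]
15 → extends → [5, 10, 15]
4 → replaces 5 → [4, 10, 15]
14 → replaces 15 → [4, 10, 14]
1 → replaces 4 → [1, 10, 14]
11 → replaces 14 → [1, 10, 11]
2 → replaces 10 → [1, 2, 11]
8 → replaces 11 → [1, 2, 8]
12 → extends → [1, 2, 8, 12]
9 → replaces 12 → [1, 2, 8, 9]
6 → replaces 8 → [1, 2, 6, 9]
3 → replaces 6 → [1, 2, 3, 9]
Longest strictly increasing subsequence has length 4, so deletions = 15 − 4 = 11.

11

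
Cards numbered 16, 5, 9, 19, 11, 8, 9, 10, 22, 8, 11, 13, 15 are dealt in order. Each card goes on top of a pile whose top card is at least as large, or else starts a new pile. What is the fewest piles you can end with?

The minimum number of non-increasing subsequences covering a sequence equals the length of its longest strictly increasing subsequence.
LIS length is 7 (e.g. 5, 8, 9, 10, 11, 13, 15), so 7 piles are needed.

7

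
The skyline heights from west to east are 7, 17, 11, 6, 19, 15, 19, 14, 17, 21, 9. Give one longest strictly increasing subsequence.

Patience tails give the LIS length; then backtrack through the dp parents:
7 → extends → [7]
17 → extends → [7, 17]
11 → replaces 17 → [7, 11]
6 → replaces 7 → [6, 11]
19 → extends → [6, 11, 19]
15 → replaces 19 → [6, 11, 15]
19 → extends → [6, 11, 15, 19]
14 → replaces 15 → [6, 11, 14, 19]
17 → replaces 19 → [6, 11, 14, 17]
21 → extends → [6, 11, 14, 17, 21]
9 → replaces 11 → [6, 9, 14, 17, 21]
Length 5; one witness is 7, 11, 15, 19, 21.

7, 11, 15, 19, 21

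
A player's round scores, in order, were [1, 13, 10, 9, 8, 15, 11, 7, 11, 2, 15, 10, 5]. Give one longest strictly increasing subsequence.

1, 10, 11, 15

Patience tails give the LIS length; then backtrack through the dp parents:
1 → extends → [1]
13 → extends → [1, 13]
10 → replaces 13 → [1, 10]
9 → replaces 10 → [1, 9]
8 → replaces 9 → [1, 8]
15 → extends → [1, 8, 15]
11 → replaces 15 → [1, 8, 11]
7 → replaces 8 → [1, 7, 11]
11 → already a tail → [1, 7, 11]
2 → replaces 7 → [1, 2, 11]
15 → extends → [1, 2, 11, 15]
10 → replaces 11 → [1, 2, 10, 15]
5 → replaces 10 → [1, 2, 5, 15]
Length 4; one witness is 1, 10, 11, 15.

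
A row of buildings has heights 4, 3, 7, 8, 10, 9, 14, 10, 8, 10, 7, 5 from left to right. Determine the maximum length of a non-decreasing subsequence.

Track the smallest tail for each achievable length (allowing ties):
4 → extends → [4]
3 → replaces 4 → [3]
7 → extends → [3, 7]
8 → extends → [3, 7, 8]
10 → extends → [3, 7, 8, 10]
9 → replaces 10 → [3, 7, 8, 9]
14 → extends → [3, 7, 8, 9, 14]
10 → replaces 14 → [3, 7, 8, 9, 10]
8 → replaces 9 → [3, 7, 8, 8, 10]
10 → extends → [3, 7, 8, 8, 10, 10]
7 → replaces 8 → [3, 7, 7, 8, 10, 10]
5 → replaces 7 → [3, 5, 7, 8, 10, 10]
Six tails, so the longest non-decreasing subsequence has length 6 (e.g. 4, 7, 8, 10, 10, 10).

6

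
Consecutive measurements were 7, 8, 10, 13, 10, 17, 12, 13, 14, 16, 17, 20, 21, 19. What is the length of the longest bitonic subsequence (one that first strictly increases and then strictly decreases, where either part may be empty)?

11

inc[i] = longest strictly increasing subsequence ending at i; dec[i] = longest strictly decreasing subsequence starting at i:
i:      1  2  3  4  5  6  7  8  9 10 11 12 13 14
a[i]:   7  8 10 13 10 17 12 13 14 16 17 20 21 19
inc:    1  2  3  4  3  5  4  5  6  7  8  9 10  9
dec:    1  1  1  2  1  2  1  1  1  1  1  2  2  1
Best peak at i=13 (value 21): inc=10, dec=2, length 10+2−1 = 11.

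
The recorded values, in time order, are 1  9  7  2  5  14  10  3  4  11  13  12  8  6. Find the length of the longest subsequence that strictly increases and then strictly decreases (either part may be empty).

inc[i] = longest strictly increasing subsequence ending at i; dec[i] = longest strictly decreasing subsequence starting at i:
i:      1  2  3  4  5  6  7  8  9 10 11 12 13 14
a[i]:   1  9  7  2  5 14 10  3  4 11 13 12  8  6
inc:    1  2  2  2  3  4  4  3  4  5  6  6  5  5
dec:    1  4  3  1  2  5  3  1  1  3  4  3  2  1
Best peak at i=11 (value 13): inc=6, dec=4, length 6+4−1 = 9.

9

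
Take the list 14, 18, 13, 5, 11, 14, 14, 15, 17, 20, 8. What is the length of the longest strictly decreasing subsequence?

4

Let dp[i] be the longest strictly decreasing subsequence ending at i:
i:      1  2  3  4  5  6  7  8  9 10 11
a[i]:  14 18 13  5 11 14 14 15 17 20  8
dp:     1  1  2  3  3  2  2  2  2  1  4
Maximum is 4.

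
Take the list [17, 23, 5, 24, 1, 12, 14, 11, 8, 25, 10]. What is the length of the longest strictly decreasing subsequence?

Let dp[i] be the longest strictly decreasing subsequence ending at i:
i:      1  2  3  4  5  6  7  8  9 10 11
a[i]:  17 23  5 24  1 12 14 11  8 25 10
dp:     1  1  2  1  3  2  2  3  4  1  4
Maximum is 4.

4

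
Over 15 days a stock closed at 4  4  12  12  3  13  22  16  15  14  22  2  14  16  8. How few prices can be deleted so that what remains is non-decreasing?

7

Fewest deletions = n − (longest non-decreasing subsequence).
Patience tails:
4 → extends → [4]
4 → extends → [4, 4]
12 → extends → [4, 4, 12]
12 → extends → [4, 4, 12, 12]
3 → replaces 4 → [3, 4, 12, 12]
13 → extends → [3, 4, 12, 12, 13]
22 → extends → [3, 4, 12, 12, 13, 22]
16 → replaces 22 → [3, 4, 12, 12, 13, 16]
15 → replaces 16 → [3, 4, 12, 12, 13, 15]
14 → replaces 15 → [3, 4, 12, 12, 13, 14]
22 → extends → [3, 4, 12, 12, 13, 14, 22]
2 → replaces 3 → [2, 4, 12, 12, 13, 14, 22]
14 → replaces 22 → [2, 4, 12, 12, 13, 14, 14]
16 → extends → [2, 4, 12, 12, 13, 14, 14, 16]
8 → replaces 12 → [2, 4, 8, 12, 13, 14, 14, 16]
Longest non-decreasing subsequence has length 8, so deletions = 15 − 8 = 7.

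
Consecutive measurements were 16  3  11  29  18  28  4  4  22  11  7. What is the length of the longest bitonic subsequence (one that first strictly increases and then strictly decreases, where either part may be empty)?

inc[i] = longest strictly increasing subsequence ending at i; dec[i] = longest strictly decreasing subsequence starting at i:
i:      1  2  3  4  5  6  7  8  9 10 11
a[i]:  16  3 11 29 18 28  4  4 22 11  7
inc:    1  1  2  3  3  4  2  2  4  3  3
dec:    3  1  2  5  3  4  1  1  3  2  1
Best peak at i=4 (value 29): inc=3, dec=5, length 3+5−1 = 7.

7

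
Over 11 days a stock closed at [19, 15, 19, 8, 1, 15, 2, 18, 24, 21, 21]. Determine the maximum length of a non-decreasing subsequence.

5

Let dp[i] be the length of the longest such subsequence ending at index i:
i:      1  2  3  4  5  6  7  8  9 10 11
a[i]:  19 15 19  8  1 15  2 18 24 21 21
dp:     1  1  2  1  1  2  2  3  4  4  5
Maximum dp value is 5.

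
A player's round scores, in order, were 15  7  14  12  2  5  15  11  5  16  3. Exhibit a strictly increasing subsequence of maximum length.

7, 14, 15, 16

Patience tails give the LIS length; then backtrack through the dp parents:
15 → extends → [15]
7 → replaces 15 → [7]
14 → extends → [7, 14]
12 → replaces 14 → [7, 12]
2 → replaces 7 → [2, 12]
5 → replaces 12 → [2, 5]
15 → extends → [2, 5, 15]
11 → replaces 15 → [2, 5, 11]
5 → already a tail → [2, 5, 11]
16 → extends → [2, 5, 11, 16]
3 → replaces 5 → [2, 3, 11, 16]
Length 4; one witness is 7, 14, 15, 16.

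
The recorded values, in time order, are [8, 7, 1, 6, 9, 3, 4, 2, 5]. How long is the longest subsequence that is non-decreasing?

4

Track the smallest tail for each achievable length (allowing ties):
8 → extends → [8]
7 → replaces 8 → [7]
1 → replaces 7 → [1]
6 → extends → [1, 6]
9 → extends → [1, 6, 9]
3 → replaces 6 → [1, 3, 9]
4 → replaces 9 → [1, 3, 4]
2 → replaces 3 → [1, 2, 4]
5 → extends → [1, 2, 4, 5]
Four tails, so the longest non-decreasing subsequence has length 4 (e.g. 1, 3, 4, 5).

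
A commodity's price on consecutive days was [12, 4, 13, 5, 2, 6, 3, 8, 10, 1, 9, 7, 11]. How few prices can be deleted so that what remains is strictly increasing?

7

Fewest deletions = n − (longest strictly increasing subsequence).
i:      1  2  3  4  5  6  7  8  9 10 11 12 13
a[i]:  12  4 13  5  2  6  3  8 10  1  9  7 11
dp:     1  1  2  2  1  3  2  4  5  1  5  4  6
max dp = 6, so deletions = 13 − 6 = 7.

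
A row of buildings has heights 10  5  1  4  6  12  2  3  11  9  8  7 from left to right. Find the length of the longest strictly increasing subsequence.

4

Let dp[i] be the length of the longest such subsequence ending at index i:
i:      1  2  3  4  5  6  7  8  9 10 11 12
a[i]:  10  5  1  4  6 12  2  3 11  9  8  7
dp:     1  1  1  2  3  4  2  3  4  4  4  4
Maximum dp value is 4.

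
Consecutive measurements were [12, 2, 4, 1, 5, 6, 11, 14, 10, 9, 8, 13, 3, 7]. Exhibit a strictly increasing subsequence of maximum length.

2, 4, 5, 6, 11, 14

Patience tails give the LIS length; then backtrack through the dp parents:
12 → extends → [12]
2 → replaces 12 → [2]
4 → extends → [2, 4]
1 → replaces 2 → [1, 4]
5 → extends → [1, 4, 5]
6 → extends → [1, 4, 5, 6]
11 → extends → [1, 4, 5, 6, 11]
14 → extends → [1, 4, 5, 6, 11, 14]
10 → replaces 11 → [1, 4, 5, 6, 10, 14]
9 → replaces 10 → [1, 4, 5, 6, 9, 14]
8 → replaces 9 → [1, 4, 5, 6, 8, 14]
13 → replaces 14 → [1, 4, 5, 6, 8, 13]
3 → replaces 4 → [1, 3, 5, 6, 8, 13]
7 → replaces 8 → [1, 3, 5, 6, 7, 13]
Length 6; one witness is 2, 4, 5, 6, 11, 14.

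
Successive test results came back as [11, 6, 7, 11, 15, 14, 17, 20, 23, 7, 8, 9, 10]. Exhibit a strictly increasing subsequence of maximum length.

6, 7, 11, 15, 17, 20, 23

Patience tails give the LIS length; then backtrack through the dp parents:
11 → extends → [11]
6 → replaces 11 → [6]
7 → extends → [6, 7]
11 → extends → [6, 7, 11]
15 → extends → [6, 7, 11, 15]
14 → replaces 15 → [6, 7, 11, 14]
17 → extends → [6, 7, 11, 14, 17]
20 → extends → [6, 7, 11, 14, 17, 20]
23 → extends → [6, 7, 11, 14, 17, 20, 23]
7 → already a tail → [6, 7, 11, 14, 17, 20, 23]
8 → replaces 11 → [6, 7, 8, 14, 17, 20, 23]
9 → replaces 14 → [6, 7, 8, 9, 17, 20, 23]
10 → replaces 17 → [6, 7, 8, 9, 10, 20, 23]
Length 7; one witness is 6, 7, 11, 15, 17, 20, 23.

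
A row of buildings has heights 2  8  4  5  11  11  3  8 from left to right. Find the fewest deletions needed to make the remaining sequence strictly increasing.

4

Fewest deletions = n − (longest strictly increasing subsequence).
i:      1  2  3  4  5  6  7  8
a[i]:   2  8  4  5 11 11  3  8
dp:     1  2  2  3  4  4  2  4
max dp = 4, so deletions = 8 − 4 = 4.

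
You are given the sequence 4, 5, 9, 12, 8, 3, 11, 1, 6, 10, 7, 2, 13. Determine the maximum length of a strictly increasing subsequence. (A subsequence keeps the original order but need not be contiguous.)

Let dp[i] be the length of the longest such subsequence ending at index i:
i:      1  2  3  4  5  6  7  8  9 10 11 12 13
a[i]:   4  5  9 12  8  3 11  1  6 10  7  2 13
dp:     1  2  3  4  3  1  4  1  3  4  4  2  5
Maximum dp value is 5.

5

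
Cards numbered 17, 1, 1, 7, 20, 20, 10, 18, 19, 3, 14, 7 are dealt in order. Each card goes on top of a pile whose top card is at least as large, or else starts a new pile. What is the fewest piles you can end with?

Place each on the leftmost legal pile:
17 → new pile 1 (tops now [17])
1 → pile 1 (tops now [1])
1 → pile 1 (tops now [1])
7 → new pile 2 (tops now [1, 7])
20 → new pile 3 (tops now [1, 7, 20])
20 → pile 3 (tops now [1, 7, 20])
10 → pile 3 (tops now [1, 7, 10])
18 → new pile 4 (tops now [1, 7, 10, 18])
19 → new pile 5 (tops now [1, 7, 10, 18, 19])
3 → pile 2 (tops now [1, 3, 10, 18, 19])
14 → pile 4 (tops now [1, 3, 10, 14, 19])
7 → pile 3 (tops now [1, 3, 7, 14, 19])
Five piles.

5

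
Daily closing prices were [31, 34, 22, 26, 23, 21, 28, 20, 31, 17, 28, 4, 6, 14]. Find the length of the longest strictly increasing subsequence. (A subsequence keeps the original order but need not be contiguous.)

4

Let dp[i] be the length of the longest such subsequence ending at index i:
i:      1  2  3  4  5  6  7  8  9 10 11 12 13 14
a[i]:  31 34 22 26 23 21 28 20 31 17 28  4  6 14
dp:     1  2  1  2  2  1  3  1  4  1  3  1  2  3
Maximum dp value is 4.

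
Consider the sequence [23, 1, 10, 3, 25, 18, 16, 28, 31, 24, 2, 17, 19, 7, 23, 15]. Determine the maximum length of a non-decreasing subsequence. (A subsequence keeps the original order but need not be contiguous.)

6

Let dp[i] be the length of the longest such subsequence ending at index i:
i:      1  2  3  4  5  6  7  8  9 10 11 12 13 14 15 16
a[i]:  23  1 10  3 25 18 16 28 31 24  2 17 19  7 23 15
dp:     1  1  2  2  3  3  3  4  5  4  2  4  5  3  6  4
Maximum dp value is 6.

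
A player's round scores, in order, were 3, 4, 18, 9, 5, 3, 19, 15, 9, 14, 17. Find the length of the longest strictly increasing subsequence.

6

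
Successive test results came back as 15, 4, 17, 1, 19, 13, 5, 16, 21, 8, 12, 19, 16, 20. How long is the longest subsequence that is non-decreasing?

6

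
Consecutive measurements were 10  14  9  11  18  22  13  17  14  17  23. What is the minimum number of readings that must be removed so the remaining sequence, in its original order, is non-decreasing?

5

Fewest deletions = n − (longest non-decreasing subsequence).
i:      1  2  3  4  5  6  7  8  9 10 11
a[i]:  10 14  9 11 18 22 13 17 14 17 23
dp:     1  2  1  2  3  4  3  4  4  5  6
max dp = 6, so deletions = 11 − 6 = 5.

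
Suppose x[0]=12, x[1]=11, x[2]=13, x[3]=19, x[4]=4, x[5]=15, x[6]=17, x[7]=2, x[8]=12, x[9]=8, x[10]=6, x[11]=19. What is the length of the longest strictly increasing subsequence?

5

Let dp[i] be the length of the longest such subsequence ending at index i:
i:      0  1  2  3  4  5  6  7  8  9 10 11
x[i]:  12 11 13 19  4 15 17  2 12  8  6 19
dp:     1  1  2  3  1  3  4  1  2  2  2  5
Maximum dp value is 5.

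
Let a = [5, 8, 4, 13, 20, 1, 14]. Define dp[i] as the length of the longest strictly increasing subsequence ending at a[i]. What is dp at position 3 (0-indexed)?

3

dp[i] = 1 + max{dp[j] : j<i, a[j]<a[i]} (or 1 if no such j):
i:      0  1  2  3  4  5  6
a[i]:   5  8  4 13 20  1 14
dp:     1  2  1  3  4  1  4
At index 3 the value is 3.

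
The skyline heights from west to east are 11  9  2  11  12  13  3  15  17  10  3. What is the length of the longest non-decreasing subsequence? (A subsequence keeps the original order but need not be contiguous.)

6

Track the smallest tail for each achievable length (allowing ties):
11 → extends → [11]
9 → replaces 11 → [9]
2 → replaces 9 → [2]
11 → extends → [2, 11]
12 → extends → [2, 11, 12]
13 → extends → [2, 11, 12, 13]
3 → replaces 11 → [2, 3, 12, 13]
15 → extends → [2, 3, 12, 13, 15]
17 → extends → [2, 3, 12, 13, 15, 17]
10 → replaces 12 → [2, 3, 10, 13, 15, 17]
3 → replaces 10 → [2, 3, 3, 13, 15, 17]
Six tails, so the longest non-decreasing subsequence has length 6 (e.g. 11, 11, 12, 13, 15, 17).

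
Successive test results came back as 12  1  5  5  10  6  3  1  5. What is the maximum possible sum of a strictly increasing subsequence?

16

Let S[i] be the best sum of a strictly increasing subsequence ending at i:
i:      1  2  3  4  5  6  7  8  9
a[i]:  12  1  5  5 10  6  3  1  5
S:     12  1  6  6 16 12  4  1  9
Maximum is 16 (e.g. 1 + 5 + 10).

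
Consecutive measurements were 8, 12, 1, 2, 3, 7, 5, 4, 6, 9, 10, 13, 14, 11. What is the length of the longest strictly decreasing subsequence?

4

Negate each value so 'decreasing' becomes 'increasing', then run patience tails on the negated sequence:
-8 → extends → [-8]
-12 → replaces -8 → [-12]
-1 → extends → [-12, -1]
-2 → replaces -1 → [-12, -2]
-3 → replaces -2 → [-12, -3]
-7 → replaces -3 → [-12, -7]
-5 → extends → [-12, -7, -5]
-4 → extends → [-12, -7, -5, -4]
-6 → replaces -5 → [-12, -7, -6, -4]
-9 → replaces -7 → [-12, -9, -6, -4]
-10 → replaces -9 → [-12, -10, -6, -4]
-13 → replaces -12 → [-13, -10, -6, -4]
-14 → replaces -13 → [-14, -10, -6, -4]
-11 → replaces -10 → [-14, -11, -6, -4]
Four tails, so the longest strictly decreasing subsequence of the original has length 4.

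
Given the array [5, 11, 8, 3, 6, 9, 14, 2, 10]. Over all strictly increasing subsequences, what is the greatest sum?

Let S[i] be the best sum of a strictly increasing subsequence ending at i:
i:      1  2  3  4  5  6  7  8  9
a[i]:   5 11  8  3  6  9 14  2 10
S:      5 16 13  3 11 22 36  2 32
Maximum is 36 (e.g. 5 + 8 + 9 + 14).

36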